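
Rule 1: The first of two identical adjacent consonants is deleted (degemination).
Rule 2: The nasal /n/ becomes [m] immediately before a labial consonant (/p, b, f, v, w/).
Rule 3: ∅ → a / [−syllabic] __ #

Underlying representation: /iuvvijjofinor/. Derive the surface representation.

Rule 1 (degemination): /vv/ is a geminate; the first /v/ deletes. /jj/ is a geminate; the first /j/ deletes. /iuvvijjofinor/ → iuvijofinor.
Rule 2 (nasal place assimilation): no segment meets the environment; /iuvijofinor/ is unchanged.
Rule 3 (final a-epenthesis): the form ends in the consonant /r/, so [a] is inserted word-finally. /iuvijofinor/ → iuvijofinora.

iuvijofinora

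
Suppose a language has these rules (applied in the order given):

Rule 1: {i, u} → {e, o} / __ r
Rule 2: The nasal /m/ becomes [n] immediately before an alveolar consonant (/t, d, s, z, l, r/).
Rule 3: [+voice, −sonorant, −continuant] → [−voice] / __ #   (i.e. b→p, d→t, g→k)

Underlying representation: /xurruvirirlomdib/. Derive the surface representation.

xorruvererlondip

Rule 1 (pre-rhotic lowering): /u/ is a high vowel immediately before /r/, so it lowers to [o]. /i/ is a high vowel immediately before /r/, so it lowers to [e]. /i/ is a high vowel immediately before /r/, so it lowers to [e]. /xurruvirirlomdib/ → xorruvererlomdib.
Rule 2 (nasal place assimilation): /m/ precedes the alveolar consonant /d/, so it assimilates in place to [n]. /xorruvererlomdib/ → xorruvererlondib.
Rule 3 (final devoicing): /b/ is a voiced stop in word-final position, so it devoices to [p]. /xorruvererlondib/ → xorruvererlondip.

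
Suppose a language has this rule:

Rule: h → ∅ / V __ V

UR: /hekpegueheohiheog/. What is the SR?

hekpegueeoieog

/h/ occurs between vowels /e/ and /e/, so it deletes.
/h/ occurs between vowels /o/ and /i/, so it deletes.
/h/ occurs between vowels /i/ and /e/, so it deletes.
Surface form: [hekpegueeoieog].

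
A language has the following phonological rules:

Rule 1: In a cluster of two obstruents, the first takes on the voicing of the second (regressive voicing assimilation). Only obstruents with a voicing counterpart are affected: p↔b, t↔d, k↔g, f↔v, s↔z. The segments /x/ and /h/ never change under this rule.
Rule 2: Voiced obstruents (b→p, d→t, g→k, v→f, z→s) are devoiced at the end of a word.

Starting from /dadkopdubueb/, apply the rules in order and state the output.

Rule 1 (regressive voicing assimilation): /d/ precedes the voiceless obstruent /k/, so it devoices to [t] by assimilation. /p/ precedes the voiced obstruent /d/, so it voices to [b] by assimilation. /dadkopdubueb/ → datkobdubueb.
Rule 2 (final devoicing): /b/ is a voiced obstruent in word-final position, so it devoices to [p]. /datkobdubueb/ → datkobdubuep.

datkobdubuep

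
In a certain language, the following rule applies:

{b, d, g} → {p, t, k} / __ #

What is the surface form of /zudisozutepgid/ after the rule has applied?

zudisozutepgit

/d/ is a voiced stop in word-final position, so it devoices to [t].
The other instances of /d/, /g/ do not occur in the required environment and remain unchanged.
Surface form: [zudisozutepgit].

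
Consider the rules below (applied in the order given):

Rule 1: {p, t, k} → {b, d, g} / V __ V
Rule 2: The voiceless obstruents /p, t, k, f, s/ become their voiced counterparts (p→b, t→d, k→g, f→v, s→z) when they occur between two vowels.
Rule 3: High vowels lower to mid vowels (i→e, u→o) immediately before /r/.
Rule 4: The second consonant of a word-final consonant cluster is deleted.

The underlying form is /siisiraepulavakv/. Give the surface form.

Rule 1 (intervocalic voicing): /p/ is a voiceless stop between vowels /e/ and /u/, so it voices to [b]. /siisiraepulavakv/ → siisiraebulavakv.
Rule 2 (intervocalic voicing): /s/ is a voiceless obstruent between vowels /i/ and /i/, so it voices to [z]. /siisiraebulavakv/ → siiziraebulavakv.
Rule 3 (pre-rhotic lowering): /i/ is a high vowel immediately before /r/, so it lowers to [e]. /siiziraebulavakv/ → siizeraebulavakv.
Rule 4 (final cluster simplification): /v/ is the second consonant of a word-final cluster /kv/, so it deletes. /siizeraebulavakv/ → siizeraebulavak.

siizeraebulavak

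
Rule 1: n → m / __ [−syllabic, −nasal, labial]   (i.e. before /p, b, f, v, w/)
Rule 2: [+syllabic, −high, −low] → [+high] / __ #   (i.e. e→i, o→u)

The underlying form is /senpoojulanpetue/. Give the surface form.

Rule 1 (nasal place assimilation): /n/ precedes the labial consonant /p/, so it assimilates in place to [m]. /n/ precedes the labial consonant /p/, so it assimilates in place to [m]. /senpoojulanpetue/ → sempoojulampetue.
Rule 2 (final vowel raising): /e/ is a mid vowel in word-final position, so it raises to [i]. /sempoojulampetue/ → sempoojulampetui.

sempoojulampetui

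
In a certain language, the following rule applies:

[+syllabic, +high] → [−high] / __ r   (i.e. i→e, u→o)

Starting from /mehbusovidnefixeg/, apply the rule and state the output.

mehbusovidnefixeg

No segment of /mehbusovidnefixeg/ meets the structural description of the rule, so the form surfaces unchanged.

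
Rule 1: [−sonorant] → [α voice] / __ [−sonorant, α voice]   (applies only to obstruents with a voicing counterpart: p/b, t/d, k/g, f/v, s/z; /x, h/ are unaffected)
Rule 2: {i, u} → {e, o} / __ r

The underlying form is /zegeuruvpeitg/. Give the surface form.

Rule 1 (regressive voicing assimilation): /v/ precedes the voiceless obstruent /p/, so it devoices to [f] by assimilation. /t/ precedes the voiced obstruent /g/, so it voices to [d] by assimilation. /zegeuruvpeitg/ → zegeurufpeidg.
Rule 2 (pre-rhotic lowering): /u/ is a high vowel immediately before /r/, so it lowers to [o]. /zegeurufpeidg/ → zegeorufpeidg.

zegeorufpeidg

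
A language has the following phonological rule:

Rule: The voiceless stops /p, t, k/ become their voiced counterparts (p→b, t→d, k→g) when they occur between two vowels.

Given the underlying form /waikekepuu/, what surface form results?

waigegebuu

/k/ is a voiceless stop between vowels /i/ and /e/, so it voices to [g].
/k/ is a voiceless stop between vowels /e/ and /e/, so it voices to [g].
/p/ is a voiceless stop between vowels /e/ and /u/, so it voices to [b].
Surface form: [waigegebuu].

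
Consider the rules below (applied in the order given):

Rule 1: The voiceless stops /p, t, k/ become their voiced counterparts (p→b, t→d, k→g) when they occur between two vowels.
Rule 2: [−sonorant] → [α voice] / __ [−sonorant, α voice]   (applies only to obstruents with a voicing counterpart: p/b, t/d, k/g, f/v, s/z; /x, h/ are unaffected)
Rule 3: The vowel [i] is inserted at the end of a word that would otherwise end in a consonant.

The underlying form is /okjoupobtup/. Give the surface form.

Rule 1 (intervocalic voicing): /p/ is a voiceless stop between vowels /u/ and /o/, so it voices to [b]. /okjoupobtup/ → okjoubobtup.
Rule 2 (regressive voicing assimilation): /b/ precedes the voiceless obstruent /t/, so it devoices to [p] by assimilation. /okjoubobtup/ → okjouboptup.
Rule 3 (final i-epenthesis): the form ends in the consonant /p/, so [i] is inserted word-finally. /okjouboptup/ → okjouboptupi.

okjouboptupi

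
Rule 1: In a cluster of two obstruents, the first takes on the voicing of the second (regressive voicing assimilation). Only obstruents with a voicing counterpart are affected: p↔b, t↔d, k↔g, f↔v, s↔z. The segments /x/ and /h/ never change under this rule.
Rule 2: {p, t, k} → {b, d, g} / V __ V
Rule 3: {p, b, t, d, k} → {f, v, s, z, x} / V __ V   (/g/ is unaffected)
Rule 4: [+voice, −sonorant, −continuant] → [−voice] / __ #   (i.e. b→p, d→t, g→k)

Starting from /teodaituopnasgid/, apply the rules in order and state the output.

Rule 1 (regressive voicing assimilation): /s/ precedes the voiced obstruent /g/, so it voices to [z] by assimilation. /teodaituopnasgid/ → teodaituopnazgid.
Rule 2 (intervocalic voicing): /t/ is a voiceless stop between vowels /i/ and /u/, so it voices to [d]. /teodaituopnazgid/ → teodaiduopnazgid.
Rule 3 (intervocalic spirantization): /d/ is a stop between vowels /o/ and /a/, so it spirantizes to the fricative [z]. /d/ is a stop between vowels /i/ and /u/, so it spirantizes to the fricative [z]. /teodaiduopnazgid/ → teozaizuopnazgid.
Rule 4 (final devoicing): /d/ is a voiced stop in word-final position, so it devoices to [t]. /teozaizuopnazgid/ → teozaizuopnazgit.

teozaizuopnazgit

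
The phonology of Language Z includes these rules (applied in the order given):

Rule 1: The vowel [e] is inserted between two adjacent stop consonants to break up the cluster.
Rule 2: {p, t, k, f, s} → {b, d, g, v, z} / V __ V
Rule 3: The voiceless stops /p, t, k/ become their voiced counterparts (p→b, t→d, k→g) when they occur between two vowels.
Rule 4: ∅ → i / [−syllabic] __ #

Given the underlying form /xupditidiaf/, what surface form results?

Rule 1 (stop-cluster e-epenthesis): /p/ and /d/ form a stop–stop cluster, so [e] is inserted between them. /xupditidiaf/ → xupeditidiaf.
Rule 2 (intervocalic voicing): /p/ is a voiceless obstruent between vowels /u/ and /e/, so it voices to [b]. /t/ is a voiceless obstruent between vowels /i/ and /i/, so it voices to [d]. /xupeditidiaf/ → xubedididiaf.
Rule 3 (intervocalic voicing): no segment meets the environment; /xubedididiaf/ is unchanged.
Rule 4 (final i-epenthesis): the form ends in the consonant /f/, so [i] is inserted word-finally. /xubedididiaf/ → xubedididiafi.

xubedididiafi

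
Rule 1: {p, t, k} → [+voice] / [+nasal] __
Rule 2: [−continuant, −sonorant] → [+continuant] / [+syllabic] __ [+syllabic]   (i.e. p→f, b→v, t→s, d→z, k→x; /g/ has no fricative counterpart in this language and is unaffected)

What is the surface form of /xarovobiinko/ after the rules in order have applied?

xarovoviingo

Rule 1 (post-nasal voicing): /k/ is a voiceless stop immediately after the nasal /n/, so it voices to [g]. /xarovobiinko/ → xarovobiingo.
Rule 2 (intervocalic spirantization): /b/ is a stop between vowels /o/ and /i/, so it spirantizes to the fricative [v]. /xarovobiingo/ → xarovoviingo.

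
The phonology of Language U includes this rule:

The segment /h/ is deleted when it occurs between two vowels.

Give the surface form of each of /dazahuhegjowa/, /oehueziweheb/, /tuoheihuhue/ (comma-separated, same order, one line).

dazauegjowa, oeueziweeb, tuoeiuue

/dazahuhegjowa/: /h/ occurs between vowels /a/ and /u/, so it deletes. /h/ occurs between vowels /u/ and /e/, so it deletes. → [dazauegjowa].
/oehueziweheb/: /h/ occurs between vowels /e/ and /u/, so it deletes. /h/ occurs between vowels /e/ and /e/, so it deletes. → [oeueziweeb].
/tuoheihuhue/: /h/ occurs between vowels /o/ and /e/, so it deletes. /h/ occurs between vowels /i/ and /u/, so it deletes. /h/ occurs between vowels /u/ and /u/, so it deletes. → [tuoeiuue].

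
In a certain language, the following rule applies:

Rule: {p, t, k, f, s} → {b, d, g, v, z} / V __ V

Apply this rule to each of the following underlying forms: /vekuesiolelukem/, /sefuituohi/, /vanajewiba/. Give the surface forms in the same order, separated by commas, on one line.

vegueziolelugem, sevuiduohi, vanajewiba

/vekuesiolelukem/: /k/ is a voiceless obstruent between vowels /e/ and /u/, so it voices to [g]. /s/ is a voiceless obstruent between vowels /e/ and /i/, so it voices to [z]. /k/ is a voiceless obstruent between vowels /u/ and /e/, so it voices to [g]. → [vegueziolelugem].
/sefuituohi/: /f/ is a voiceless obstruent between vowels /e/ and /u/, so it voices to [v]. /t/ is a voiceless obstruent between vowels /i/ and /u/, so it voices to [d]. → [sevuiduohi].
/vanajewiba/: the rule's environment is not met; surfaces unchanged as [vanajewiba].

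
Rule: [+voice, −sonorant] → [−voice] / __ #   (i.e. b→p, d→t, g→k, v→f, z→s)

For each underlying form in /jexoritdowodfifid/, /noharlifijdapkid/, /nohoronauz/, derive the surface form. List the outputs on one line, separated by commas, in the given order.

jexoritdowodfifit, noharlifijdapkit, nohoronaus

/jexoritdowodfifid/: /d/ is a voiced obstruent in word-final position, so it devoices to [t]. → [jexoritdowodfifit].
/noharlifijdapkid/: /d/ is a voiced obstruent in word-final position, so it devoices to [t]. → [noharlifijdapkit].
/nohoronauz/: /z/ is a voiced obstruent in word-final position, so it devoices to [s]. → [nohoronaus].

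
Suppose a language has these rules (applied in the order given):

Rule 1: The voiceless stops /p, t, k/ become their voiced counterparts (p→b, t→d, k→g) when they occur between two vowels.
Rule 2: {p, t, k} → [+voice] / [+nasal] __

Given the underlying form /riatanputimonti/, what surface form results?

riadanbudimondi

Rule 1 (intervocalic voicing): /t/ is a voiceless stop between vowels /a/ and /a/, so it voices to [d]. /t/ is a voiceless stop between vowels /u/ and /i/, so it voices to [d]. /riatanputimonti/ → riadanpudimonti.
Rule 2 (post-nasal voicing): /p/ is a voiceless stop immediately after the nasal /n/, so it voices to [b]. /t/ is a voiceless stop immediately after the nasal /n/, so it voices to [d]. /riadanpudimonti/ → riadanbudimondi.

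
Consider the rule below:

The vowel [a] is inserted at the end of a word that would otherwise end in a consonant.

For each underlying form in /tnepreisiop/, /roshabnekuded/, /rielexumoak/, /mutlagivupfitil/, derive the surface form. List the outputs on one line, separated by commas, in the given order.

tnepreisiopa, roshabnekudeda, rielexumoaka, mutlagivupfitila

/tnepreisiop/: the form ends in the consonant /p/, so [a] is inserted word-finally. → [tnepreisiopa].
/roshabnekuded/: the form ends in the consonant /d/, so [a] is inserted word-finally. → [roshabnekudeda].
/rielexumoak/: the form ends in the consonant /k/, so [a] is inserted word-finally. → [rielexumoaka].
/mutlagivupfitil/: the form ends in the consonant /l/, so [a] is inserted word-finally. → [mutlagivupfitila].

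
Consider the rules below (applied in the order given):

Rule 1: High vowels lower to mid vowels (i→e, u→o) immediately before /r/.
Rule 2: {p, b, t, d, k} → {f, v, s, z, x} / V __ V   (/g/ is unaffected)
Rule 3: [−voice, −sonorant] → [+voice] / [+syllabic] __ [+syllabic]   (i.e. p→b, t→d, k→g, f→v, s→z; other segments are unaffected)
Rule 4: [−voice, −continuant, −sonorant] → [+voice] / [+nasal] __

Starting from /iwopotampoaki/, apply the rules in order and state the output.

Rule 1 (pre-rhotic lowering): no segment meets the environment; /iwopotampoaki/ is unchanged.
Rule 2 (intervocalic spirantization): /p/ is a stop between vowels /o/ and /o/, so it spirantizes to the fricative [f]. /t/ is a stop between vowels /o/ and /a/, so it spirantizes to the fricative [s]. /k/ is a stop between vowels /a/ and /i/, so it spirantizes to the fricative [x]. /iwopotampoaki/ → iwofosampoaxi.
Rule 3 (intervocalic voicing): /f/ is a voiceless obstruent between vowels /o/ and /o/, so it voices to [v]. /s/ is a voiceless obstruent between vowels /o/ and /a/, so it voices to [z]. /iwofosampoaxi/ → iwovozampoaxi.
Rule 4 (post-nasal voicing): /p/ is a voiceless stop immediately after the nasal /m/, so it voices to [b]. /iwovozampoaxi/ → iwovozamboaxi.

iwovozamboaxi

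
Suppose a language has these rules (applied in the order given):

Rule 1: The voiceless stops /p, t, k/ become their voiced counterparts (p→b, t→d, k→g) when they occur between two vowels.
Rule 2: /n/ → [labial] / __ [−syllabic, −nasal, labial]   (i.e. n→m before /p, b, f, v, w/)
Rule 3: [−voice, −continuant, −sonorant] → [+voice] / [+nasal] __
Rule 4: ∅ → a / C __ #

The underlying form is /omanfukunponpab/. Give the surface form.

Rule 1 (intervocalic voicing): /k/ is a voiceless stop between vowels /u/ and /u/, so it voices to [g]. /omanfukunponpab/ → omanfugunponpab.
Rule 2 (nasal place assimilation): /n/ precedes the labial consonant /f/, so it assimilates in place to [m]. /n/ precedes the labial consonant /p/, so it assimilates in place to [m]. /n/ precedes the labial consonant /p/, so it assimilates in place to [m]. /omanfugunponpab/ → omamfugumpompab.
Rule 3 (post-nasal voicing): /p/ is a voiceless stop immediately after the nasal /m/, so it voices to [b]. /p/ is a voiceless stop immediately after the nasal /m/, so it voices to [b]. /omamfugumpompab/ → omamfugumbombab.
Rule 4 (final a-epenthesis): the form ends in the consonant /b/, so [a] is inserted word-finally. /omamfugumbombab/ → omamfugumbombaba.

omamfugumbombaba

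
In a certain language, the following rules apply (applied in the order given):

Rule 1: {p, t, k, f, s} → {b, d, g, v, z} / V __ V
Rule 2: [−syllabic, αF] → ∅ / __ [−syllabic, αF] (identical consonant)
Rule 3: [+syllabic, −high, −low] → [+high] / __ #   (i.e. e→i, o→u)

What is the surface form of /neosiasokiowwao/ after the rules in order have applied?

neoziazogiowau

Rule 1 (intervocalic voicing): /s/ is a voiceless obstruent between vowels /o/ and /i/, so it voices to [z]. /s/ is a voiceless obstruent between vowels /a/ and /o/, so it voices to [z]. /k/ is a voiceless obstruent between vowels /o/ and /i/, so it voices to [g]. /neosiasokiowwao/ → neoziazogiowwao.
Rule 2 (degemination): /ww/ is a geminate; the first /w/ deletes. /neoziazogiowwao/ → neoziazogiowao.
Rule 3 (final vowel raising): /o/ is a mid vowel in word-final position, so it raises to [u]. /neoziazogiowao/ → neoziazogiowau.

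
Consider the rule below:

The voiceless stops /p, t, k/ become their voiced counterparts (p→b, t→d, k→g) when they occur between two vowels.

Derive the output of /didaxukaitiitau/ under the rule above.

didaxugaidiidau

/k/ is a voiceless stop between vowels /u/ and /a/, so it voices to [g].
/t/ is a voiceless stop between vowels /i/ and /i/, so it voices to [d].
/t/ is a voiceless stop between vowels /i/ and /a/, so it voices to [d].
Surface form: [didaxugaidiidau].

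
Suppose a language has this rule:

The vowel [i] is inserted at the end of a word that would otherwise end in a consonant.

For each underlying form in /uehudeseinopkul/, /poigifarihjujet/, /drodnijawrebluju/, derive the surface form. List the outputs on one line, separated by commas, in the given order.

/uehudeseinopkul/: the form ends in the consonant /l/, so [i] is inserted word-finally. → [uehudeseinopkuli].
/poigifarihjujet/: the form ends in the consonant /t/, so [i] is inserted word-finally. → [poigifarihjujeti].
/drodnijawrebluju/: the rule's environment is not met; surfaces unchanged as [drodnijawrebluju].

uehudeseinopkuli, poigifarihjujeti, drodnijawrebluju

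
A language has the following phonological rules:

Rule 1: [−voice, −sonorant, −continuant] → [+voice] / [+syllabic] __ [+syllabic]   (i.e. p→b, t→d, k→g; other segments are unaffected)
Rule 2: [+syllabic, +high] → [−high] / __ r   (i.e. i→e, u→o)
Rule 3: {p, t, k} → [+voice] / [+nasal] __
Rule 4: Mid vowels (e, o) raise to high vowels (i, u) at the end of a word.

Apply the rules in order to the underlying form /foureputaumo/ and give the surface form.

foorebudaumu

Rule 1 (intervocalic voicing): /p/ is a voiceless stop between vowels /e/ and /u/, so it voices to [b]. /t/ is a voiceless stop between vowels /u/ and /a/, so it voices to [d]. /foureputaumo/ → fourebudaumo.
Rule 2 (pre-rhotic lowering): /u/ is a high vowel immediately before /r/, so it lowers to [o]. /fourebudaumo/ → foorebudaumo.
Rule 3 (post-nasal voicing): no segment meets the environment; /foorebudaumo/ is unchanged.
Rule 4 (final vowel raising): /o/ is a mid vowel in word-final position, so it raises to [u]. /foorebudaumo/ → foorebudaumu.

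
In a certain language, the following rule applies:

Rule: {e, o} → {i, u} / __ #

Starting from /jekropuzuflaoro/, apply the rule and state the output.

/o/ is a mid vowel in word-final position, so it raises to [u].
Surface form: [jekropuzuflaoru].

jekropuzuflaoru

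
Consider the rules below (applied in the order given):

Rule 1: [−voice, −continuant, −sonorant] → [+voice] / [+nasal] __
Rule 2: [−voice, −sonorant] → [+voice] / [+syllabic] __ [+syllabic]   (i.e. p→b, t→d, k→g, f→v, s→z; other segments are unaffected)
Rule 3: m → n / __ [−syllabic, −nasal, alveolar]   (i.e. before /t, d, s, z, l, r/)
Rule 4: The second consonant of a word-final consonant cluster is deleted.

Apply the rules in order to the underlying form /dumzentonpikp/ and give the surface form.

dunzendonbik

Rule 1 (post-nasal voicing): /t/ is a voiceless stop immediately after the nasal /n/, so it voices to [d]. /p/ is a voiceless stop immediately after the nasal /n/, so it voices to [b]. /dumzentonpikp/ → dumzendonbikp.
Rule 2 (intervocalic voicing): no segment meets the environment; /dumzendonbikp/ is unchanged.
Rule 3 (nasal place assimilation): /m/ precedes the alveolar consonant /z/, so it assimilates in place to [n]. /dumzendonbikp/ → dunzendonbikp.
Rule 4 (final cluster simplification): /p/ is the second consonant of a word-final cluster /kp/, so it deletes. /dunzendonbikp/ → dunzendonbik.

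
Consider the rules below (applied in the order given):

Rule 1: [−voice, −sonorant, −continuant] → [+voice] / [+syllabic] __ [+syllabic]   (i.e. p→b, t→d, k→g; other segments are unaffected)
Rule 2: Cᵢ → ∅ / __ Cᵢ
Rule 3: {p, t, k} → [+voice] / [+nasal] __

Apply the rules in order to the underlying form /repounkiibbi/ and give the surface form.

reboungiibi

Rule 1 (intervocalic voicing): /p/ is a voiceless stop between vowels /e/ and /o/, so it voices to [b]. /repounkiibbi/ → rebounkiibbi.
Rule 2 (degemination): /bb/ is a geminate; the first /b/ deletes. /rebounkiibbi/ → rebounkiibi.
Rule 3 (post-nasal voicing): /k/ is a voiceless stop immediately after the nasal /n/, so it voices to [g]. /rebounkiibi/ → reboungiibi.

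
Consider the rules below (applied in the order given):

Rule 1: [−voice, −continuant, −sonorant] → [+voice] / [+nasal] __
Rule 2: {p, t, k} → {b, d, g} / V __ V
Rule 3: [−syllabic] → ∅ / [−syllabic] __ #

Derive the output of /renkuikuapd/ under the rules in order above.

renguiguap

Rule 1 (post-nasal voicing): /k/ is a voiceless stop immediately after the nasal /n/, so it voices to [g]. /renkuikuapd/ → renguikuapd.
Rule 2 (intervocalic voicing): /k/ is a voiceless stop between vowels /i/ and /u/, so it voices to [g]. /renguikuapd/ → renguiguapd.
Rule 3 (final cluster simplification): /d/ is the second consonant of a word-final cluster /pd/, so it deletes. /renguiguapd/ → renguiguap.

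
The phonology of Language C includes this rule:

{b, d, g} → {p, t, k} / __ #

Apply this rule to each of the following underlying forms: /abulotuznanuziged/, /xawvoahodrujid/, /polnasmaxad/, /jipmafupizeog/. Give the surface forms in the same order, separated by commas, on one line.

/abulotuznanuziged/: /d/ is a voiced stop in word-final position, so it devoices to [t]. → [abulotuznanuziget].
/xawvoahodrujid/: /d/ is a voiced stop in word-final position, so it devoices to [t]. → [xawvoahodrujit].
/polnasmaxad/: /d/ is a voiced stop in word-final position, so it devoices to [t]. → [polnasmaxat].
/jipmafupizeog/: /g/ is a voiced stop in word-final position, so it devoices to [k]. → [jipmafupizeok].

abulotuznanuziget, xawvoahodrujit, polnasmaxat, jipmafupizeok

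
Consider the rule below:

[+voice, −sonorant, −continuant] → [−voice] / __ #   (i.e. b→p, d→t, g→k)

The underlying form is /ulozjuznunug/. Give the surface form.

/g/ is a voiced stop in word-final position, so it devoices to [k].
Surface form: [ulozjuznunuk].

ulozjuznunuk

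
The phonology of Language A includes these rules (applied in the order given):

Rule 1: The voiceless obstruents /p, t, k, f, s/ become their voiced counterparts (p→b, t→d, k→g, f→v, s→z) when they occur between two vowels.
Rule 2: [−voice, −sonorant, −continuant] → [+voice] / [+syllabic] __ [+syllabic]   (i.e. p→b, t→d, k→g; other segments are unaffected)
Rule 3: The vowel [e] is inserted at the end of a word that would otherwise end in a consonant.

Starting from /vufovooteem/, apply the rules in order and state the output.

Rule 1 (intervocalic voicing): /f/ is a voiceless obstruent between vowels /u/ and /o/, so it voices to [v]. /t/ is a voiceless obstruent between vowels /o/ and /e/, so it voices to [d]. /vufovooteem/ → vuvovoodeem.
Rule 2 (intervocalic voicing): no segment meets the environment; /vuvovoodeem/ is unchanged.
Rule 3 (final e-epenthesis): the form ends in the consonant /m/, so [e] is inserted word-finally. /vuvovoodeem/ → vuvovoodeeme.

vuvovoodeeme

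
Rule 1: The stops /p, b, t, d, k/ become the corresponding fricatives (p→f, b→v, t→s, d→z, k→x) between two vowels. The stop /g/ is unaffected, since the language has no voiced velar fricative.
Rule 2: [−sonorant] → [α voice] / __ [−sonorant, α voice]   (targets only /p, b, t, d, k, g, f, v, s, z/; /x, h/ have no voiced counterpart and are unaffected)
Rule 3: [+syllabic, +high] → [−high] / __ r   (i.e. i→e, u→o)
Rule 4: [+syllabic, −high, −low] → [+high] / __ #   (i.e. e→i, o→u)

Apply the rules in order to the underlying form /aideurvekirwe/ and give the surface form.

Rule 1 (intervocalic spirantization): /d/ is a stop between vowels /i/ and /e/, so it spirantizes to the fricative [z]. /k/ is a stop between vowels /e/ and /i/, so it spirantizes to the fricative [x]. /aideurvekirwe/ → aizeurvexirwe.
Rule 2 (regressive voicing assimilation): no segment meets the environment; /aizeurvexirwe/ is unchanged.
Rule 3 (pre-rhotic lowering): /u/ is a high vowel immediately before /r/, so it lowers to [o]. /i/ is a high vowel immediately before /r/, so it lowers to [e]. /aizeurvexirwe/ → aizeorvexerwe.
Rule 4 (final vowel raising): /e/ is a mid vowel in word-final position, so it raises to [i]. /aizeorvexerwe/ → aizeorvexerwi.

aizeorvexerwi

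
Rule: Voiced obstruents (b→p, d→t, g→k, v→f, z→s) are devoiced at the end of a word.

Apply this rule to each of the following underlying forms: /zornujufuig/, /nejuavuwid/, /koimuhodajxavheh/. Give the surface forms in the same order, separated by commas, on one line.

zornujufuik, nejuavuwit, koimuhodajxavheh

/zornujufuig/: /g/ is a voiced obstruent in word-final position, so it devoices to [k]. → [zornujufuik].
/nejuavuwid/: /d/ is a voiced obstruent in word-final position, so it devoices to [t]. → [nejuavuwit].
/koimuhodajxavheh/: the rule's environment is not met; surfaces unchanged as [koimuhodajxavheh].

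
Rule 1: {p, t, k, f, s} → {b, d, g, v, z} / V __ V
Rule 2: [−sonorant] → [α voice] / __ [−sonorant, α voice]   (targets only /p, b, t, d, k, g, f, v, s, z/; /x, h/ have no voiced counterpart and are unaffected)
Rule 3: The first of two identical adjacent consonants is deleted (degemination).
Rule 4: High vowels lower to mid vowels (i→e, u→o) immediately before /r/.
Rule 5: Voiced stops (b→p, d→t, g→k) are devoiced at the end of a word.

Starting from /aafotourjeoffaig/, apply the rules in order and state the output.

aavodoorjeofaik

Rule 1 (intervocalic voicing): /f/ is a voiceless obstruent between vowels /a/ and /o/, so it voices to [v]. /t/ is a voiceless obstruent between vowels /o/ and /o/, so it voices to [d]. /aafotourjeoffaig/ → aavodourjeoffaig.
Rule 2 (regressive voicing assimilation): no segment meets the environment; /aavodourjeoffaig/ is unchanged.
Rule 3 (degemination): /ff/ is a geminate; the first /f/ deletes. /aavodourjeoffaig/ → aavodourjeofaig.
Rule 4 (pre-rhotic lowering): /u/ is a high vowel immediately before /r/, so it lowers to [o]. /aavodourjeofaig/ → aavodoorjeofaig.
Rule 5 (final devoicing): /g/ is a voiced stop in word-final position, so it devoices to [k]. /aavodoorjeofaig/ → aavodoorjeofaik.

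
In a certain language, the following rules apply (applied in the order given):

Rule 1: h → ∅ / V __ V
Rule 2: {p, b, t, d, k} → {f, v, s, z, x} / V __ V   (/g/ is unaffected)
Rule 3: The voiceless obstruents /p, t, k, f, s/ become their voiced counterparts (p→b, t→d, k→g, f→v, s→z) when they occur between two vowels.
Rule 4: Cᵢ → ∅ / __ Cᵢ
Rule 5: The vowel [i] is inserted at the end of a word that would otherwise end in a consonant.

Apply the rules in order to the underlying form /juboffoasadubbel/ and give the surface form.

juvofoazazubeli

Rule 1 (intervocalic h-deletion): no segment meets the environment; /juboffoasadubbel/ is unchanged.
Rule 2 (intervocalic spirantization): /b/ is a stop between vowels /u/ and /o/, so it spirantizes to the fricative [v]. /d/ is a stop between vowels /a/ and /u/, so it spirantizes to the fricative [z]. /juboffoasadubbel/ → juvoffoasazubbel.
Rule 3 (intervocalic voicing): /s/ is a voiceless obstruent between vowels /a/ and /a/, so it voices to [z]. /juvoffoasazubbel/ → juvoffoazazubbel.
Rule 4 (degemination): /ff/ is a geminate; the first /f/ deletes. /bb/ is a geminate; the first /b/ deletes. /juvoffoazazubbel/ → juvofoazazubel.
Rule 5 (final i-epenthesis): the form ends in the consonant /l/, so [i] is inserted word-finally. /juvofoazazubel/ → juvofoazazubeli.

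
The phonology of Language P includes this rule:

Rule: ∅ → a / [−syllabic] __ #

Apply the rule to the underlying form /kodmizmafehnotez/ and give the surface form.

the form ends in the consonant /z/, so [a] is inserted word-finally.
Surface form: [kodmizmafehnoteza].

kodmizmafehnoteza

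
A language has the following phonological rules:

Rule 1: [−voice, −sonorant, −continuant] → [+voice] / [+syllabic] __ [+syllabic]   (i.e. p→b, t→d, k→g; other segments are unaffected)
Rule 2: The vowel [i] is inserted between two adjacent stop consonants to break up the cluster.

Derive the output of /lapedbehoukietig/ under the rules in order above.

Rule 1 (intervocalic voicing): /p/ is a voiceless stop between vowels /a/ and /e/, so it voices to [b]. /k/ is a voiceless stop between vowels /u/ and /i/, so it voices to [g]. /t/ is a voiceless stop between vowels /e/ and /i/, so it voices to [d]. /lapedbehoukietig/ → labedbehougiedig.
Rule 2 (stop-cluster i-epenthesis): /d/ and /b/ form a stop–stop cluster, so [i] is inserted between them. /labedbehougiedig/ → labedibehougiedig.

labedibehougiedig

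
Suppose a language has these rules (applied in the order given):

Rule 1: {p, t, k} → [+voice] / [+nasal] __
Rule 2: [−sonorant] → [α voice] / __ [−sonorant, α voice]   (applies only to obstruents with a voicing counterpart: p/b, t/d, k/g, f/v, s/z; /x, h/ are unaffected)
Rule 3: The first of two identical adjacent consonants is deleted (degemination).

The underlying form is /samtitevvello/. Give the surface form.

samditevelo

Rule 1 (post-nasal voicing): /t/ is a voiceless stop immediately after the nasal /m/, so it voices to [d]. /samtitevvello/ → samditevvello.
Rule 2 (regressive voicing assimilation): no segment meets the environment; /samditevvello/ is unchanged.
Rule 3 (degemination): /vv/ is a geminate; the first /v/ deletes. /ll/ is a geminate; the first /l/ deletes. /samditevvello/ → samditevelo.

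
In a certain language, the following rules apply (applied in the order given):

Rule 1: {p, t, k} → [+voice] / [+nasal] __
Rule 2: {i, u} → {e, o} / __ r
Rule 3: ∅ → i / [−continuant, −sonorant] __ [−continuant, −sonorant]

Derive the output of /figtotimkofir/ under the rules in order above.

Rule 1 (post-nasal voicing): /k/ is a voiceless stop immediately after the nasal /m/, so it voices to [g]. /figtotimkofir/ → figtotimgofir.
Rule 2 (pre-rhotic lowering): /i/ is a high vowel immediately before /r/, so it lowers to [e]. /figtotimgofir/ → figtotimgofer.
Rule 3 (stop-cluster i-epenthesis): /g/ and /t/ form a stop–stop cluster, so [i] is inserted between them. /figtotimgofer/ → figitotimgofer.

figitotimgofer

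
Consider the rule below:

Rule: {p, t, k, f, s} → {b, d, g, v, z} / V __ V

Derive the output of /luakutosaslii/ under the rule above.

/k/ is a voiceless obstruent between vowels /a/ and /u/, so it voices to [g].
/t/ is a voiceless obstruent between vowels /u/ and /o/, so it voices to [d].
/s/ is a voiceless obstruent between vowels /o/ and /a/, so it voices to [z].
The other instance of /s/ does not occur in the required environment and remains unchanged.
Surface form: [luagudozaslii].

luagudozaslii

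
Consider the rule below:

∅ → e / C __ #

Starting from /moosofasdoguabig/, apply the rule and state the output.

moosofasdoguabige

the form ends in the consonant /g/, so [e] is inserted word-finally.
Surface form: [moosofasdoguabige].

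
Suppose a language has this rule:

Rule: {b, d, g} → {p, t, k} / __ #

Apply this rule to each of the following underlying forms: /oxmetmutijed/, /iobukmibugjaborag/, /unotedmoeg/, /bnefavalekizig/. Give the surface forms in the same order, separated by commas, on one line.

oxmetmutijet, iobukmibugjaborak, unotedmoek, bnefavalekizik

/oxmetmutijed/: /d/ is a voiced stop in word-final position, so it devoices to [t]. → [oxmetmutijet].
/iobukmibugjaborag/: /g/ is a voiced stop in word-final position, so it devoices to [k]. → [iobukmibugjaborak].
/unotedmoeg/: /g/ is a voiced stop in word-final position, so it devoices to [k]. → [unotedmoek].
/bnefavalekizig/: /g/ is a voiced stop in word-final position, so it devoices to [k]. → [bnefavalekizik].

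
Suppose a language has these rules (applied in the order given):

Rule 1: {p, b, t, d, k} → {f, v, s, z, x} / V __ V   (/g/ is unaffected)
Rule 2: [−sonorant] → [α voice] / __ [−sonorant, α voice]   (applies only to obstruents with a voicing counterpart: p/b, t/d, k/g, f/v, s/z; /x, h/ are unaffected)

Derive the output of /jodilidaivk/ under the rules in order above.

Rule 1 (intervocalic spirantization): /d/ is a stop between vowels /o/ and /i/, so it spirantizes to the fricative [z]. /d/ is a stop between vowels /i/ and /a/, so it spirantizes to the fricative [z]. /jodilidaivk/ → jozilizaivk.
Rule 2 (regressive voicing assimilation): /v/ precedes the voiceless obstruent /k/, so it devoices to [f] by assimilation. /jozilizaivk/ → jozilizaifk.

jozilizaifk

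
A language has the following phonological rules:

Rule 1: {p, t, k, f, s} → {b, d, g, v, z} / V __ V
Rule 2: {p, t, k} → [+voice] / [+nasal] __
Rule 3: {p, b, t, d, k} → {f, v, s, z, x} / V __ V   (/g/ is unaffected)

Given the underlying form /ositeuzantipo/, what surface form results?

Rule 1 (intervocalic voicing): /s/ is a voiceless obstruent between vowels /o/ and /i/, so it voices to [z]. /t/ is a voiceless obstruent between vowels /i/ and /e/, so it voices to [d]. /p/ is a voiceless obstruent between vowels /i/ and /o/, so it voices to [b]. /ositeuzantipo/ → ozideuzantibo.
Rule 2 (post-nasal voicing): /t/ is a voiceless stop immediately after the nasal /n/, so it voices to [d]. /ozideuzantibo/ → ozideuzandibo.
Rule 3 (intervocalic spirantization): /d/ is a stop between vowels /i/ and /e/, so it spirantizes to the fricative [z]. /b/ is a stop between vowels /i/ and /o/, so it spirantizes to the fricative [v]. /ozideuzandibo/ → ozizeuzandivo.

ozizeuzandivo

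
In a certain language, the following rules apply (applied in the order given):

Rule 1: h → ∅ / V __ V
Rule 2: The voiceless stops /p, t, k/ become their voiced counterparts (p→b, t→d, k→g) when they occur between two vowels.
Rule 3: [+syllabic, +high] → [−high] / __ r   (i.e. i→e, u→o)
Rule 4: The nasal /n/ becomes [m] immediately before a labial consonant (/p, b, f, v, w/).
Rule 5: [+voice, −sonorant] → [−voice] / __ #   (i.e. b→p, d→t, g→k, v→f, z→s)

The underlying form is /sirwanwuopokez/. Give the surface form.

Rule 1 (intervocalic h-deletion): no segment meets the environment; /sirwanwuopokez/ is unchanged.
Rule 2 (intervocalic voicing): /p/ is a voiceless stop between vowels /o/ and /o/, so it voices to [b]. /k/ is a voiceless stop between vowels /o/ and /e/, so it voices to [g]. /sirwanwuopokez/ → sirwanwuobogez.
Rule 3 (pre-rhotic lowering): /i/ is a high vowel immediately before /r/, so it lowers to [e]. /sirwanwuobogez/ → serwanwuobogez.
Rule 4 (nasal place assimilation): /n/ precedes the labial consonant /w/, so it assimilates in place to [m]. /serwanwuobogez/ → serwamwuobogez.
Rule 5 (final devoicing): /z/ is a voiced obstruent in word-final position, so it devoices to [s]. /serwamwuobogez/ → serwamwuoboges.

serwamwuoboges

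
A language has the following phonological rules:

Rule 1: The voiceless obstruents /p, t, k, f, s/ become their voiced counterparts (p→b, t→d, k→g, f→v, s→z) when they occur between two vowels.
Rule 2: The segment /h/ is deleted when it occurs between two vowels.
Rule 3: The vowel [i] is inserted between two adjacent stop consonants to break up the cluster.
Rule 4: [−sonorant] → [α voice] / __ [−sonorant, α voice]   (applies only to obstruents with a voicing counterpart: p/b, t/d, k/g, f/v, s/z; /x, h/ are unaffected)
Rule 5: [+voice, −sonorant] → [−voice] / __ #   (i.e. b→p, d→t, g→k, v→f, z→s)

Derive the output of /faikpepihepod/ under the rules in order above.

Rule 1 (intervocalic voicing): /p/ is a voiceless obstruent between vowels /e/ and /i/, so it voices to [b]. /p/ is a voiceless obstruent between vowels /e/ and /o/, so it voices to [b]. /faikpepihepod/ → faikpebihebod.
Rule 2 (intervocalic h-deletion): /h/ occurs between vowels /i/ and /e/, so it deletes. /faikpebihebod/ → faikpebiebod.
Rule 3 (stop-cluster i-epenthesis): /k/ and /p/ form a stop–stop cluster, so [i] is inserted between them. /faikpebiebod/ → faikipebiebod.
Rule 4 (regressive voicing assimilation): no segment meets the environment; /faikipebiebod/ is unchanged.
Rule 5 (final devoicing): /d/ is a voiced obstruent in word-final position, so it devoices to [t]. /faikipebiebod/ → faikipebiebot.

faikipebiebot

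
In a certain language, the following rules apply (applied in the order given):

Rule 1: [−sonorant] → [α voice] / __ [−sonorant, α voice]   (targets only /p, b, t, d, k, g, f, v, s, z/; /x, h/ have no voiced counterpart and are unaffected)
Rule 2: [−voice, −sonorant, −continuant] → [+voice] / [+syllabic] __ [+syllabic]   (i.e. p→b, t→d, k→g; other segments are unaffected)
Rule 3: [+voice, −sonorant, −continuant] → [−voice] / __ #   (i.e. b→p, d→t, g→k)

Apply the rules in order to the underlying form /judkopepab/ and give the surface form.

jutkobebap

Rule 1 (regressive voicing assimilation): /d/ precedes the voiceless obstruent /k/, so it devoices to [t] by assimilation. /judkopepab/ → jutkopepab.
Rule 2 (intervocalic voicing): /p/ is a voiceless stop between vowels /o/ and /e/, so it voices to [b]. /p/ is a voiceless stop between vowels /e/ and /a/, so it voices to [b]. /jutkopepab/ → jutkobebab.
Rule 3 (final devoicing): /b/ is a voiced stop in word-final position, so it devoices to [p]. /jutkobebab/ → jutkobebap.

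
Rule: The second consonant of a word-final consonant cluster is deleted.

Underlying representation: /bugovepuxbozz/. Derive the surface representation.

/z/ is the second consonant of a word-final cluster /zz/, so it deletes.
The other instances of /b/, /g/, /v/, /p/, /x/, /z/ do not occur in the required environment and remain unchanged.
Surface form: [bugovepuxboz].

bugovepuxboz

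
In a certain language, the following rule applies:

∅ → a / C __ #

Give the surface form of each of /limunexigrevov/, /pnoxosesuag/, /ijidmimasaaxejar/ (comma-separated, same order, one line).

/limunexigrevov/: the form ends in the consonant /v/, so [a] is inserted word-finally. → [limunexigrevova].
/pnoxosesuag/: the form ends in the consonant /g/, so [a] is inserted word-finally. → [pnoxosesuaga].
/ijidmimasaaxejar/: the form ends in the consonant /r/, so [a] is inserted word-finally. → [ijidmimasaaxejara].

limunexigrevova, pnoxosesuaga, ijidmimasaaxejara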